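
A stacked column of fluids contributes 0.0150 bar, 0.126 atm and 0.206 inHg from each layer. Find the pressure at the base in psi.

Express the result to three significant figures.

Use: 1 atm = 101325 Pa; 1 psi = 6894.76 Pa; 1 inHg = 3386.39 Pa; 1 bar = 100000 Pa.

2.17 psi

0.0150 bar × 100000 = 1500 Pa
0.126 atm × 101325 = 12767 Pa
0.206 inHg × 3386.39 = 697.596 Pa
Total: 1500 + 12767 + 697.596 = 14964.6 Pa
In psi: 14964.6 / 6894.76 = 2.17043 psi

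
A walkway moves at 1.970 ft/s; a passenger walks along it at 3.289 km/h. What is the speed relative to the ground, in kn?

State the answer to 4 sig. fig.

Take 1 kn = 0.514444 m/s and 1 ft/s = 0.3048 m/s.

2.943 kn

1.970 ft/s × 0.3048 = 0.600456 m/s
3.289 km/h × (1/3.6) = 0.913611 m/s
Sum: 0.600456 + 0.913611 = 1.51407 m/s
In kn: 1.51407 / 0.514444 = 2.94312 kn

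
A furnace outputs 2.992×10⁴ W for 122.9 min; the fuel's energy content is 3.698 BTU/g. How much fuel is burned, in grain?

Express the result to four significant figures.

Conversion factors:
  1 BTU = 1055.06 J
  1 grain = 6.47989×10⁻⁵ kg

122.9 min → 7374 s
E = P × t = 29920 × 7374 = 2.2063×10⁸ J
3.698 BTU/g → 3.90161×10⁶ J/kg
m = E / e_s = 2.2063×10⁸ / 3.90161×10⁶ = 56.5485 kg
In grain: 56.5485 / 6.47989×10⁻⁵ = 872677 grain

8.727×10⁵ grain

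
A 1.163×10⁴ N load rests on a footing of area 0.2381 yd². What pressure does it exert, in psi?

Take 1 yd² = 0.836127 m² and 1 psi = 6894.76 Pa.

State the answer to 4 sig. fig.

0.2381 yd² × 0.836127 → 0.199082 m²
P = F / A = 11630 N / 0.199082 m² = 58418.1 Pa
58418.1 Pa ÷ (6894.76 Pa/psi) = 8.47283 psi

8.473 psi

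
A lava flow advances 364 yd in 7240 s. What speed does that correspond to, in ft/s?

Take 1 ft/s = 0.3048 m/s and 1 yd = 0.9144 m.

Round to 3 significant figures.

0.151 ft/s

364 yd × 0.9144 → 332.842 m
v = d / t = 332.842 m / 7240 s = 0.0459727 m/s
0.0459727 m/s ÷ (0.3048 m/s/ft/s) = 0.150829 ft/s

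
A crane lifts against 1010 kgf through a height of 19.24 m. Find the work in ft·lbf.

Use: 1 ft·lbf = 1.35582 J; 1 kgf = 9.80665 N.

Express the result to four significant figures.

1.406×10⁵ ft·lbf

1010 kgf × 9.80665 = 9904.72 N
W = F × d = 9904.72 N × 19.24 m = 190567 J
190567 J ÷ (1.35582 J/ft·lbf) = 140555 ft·lbf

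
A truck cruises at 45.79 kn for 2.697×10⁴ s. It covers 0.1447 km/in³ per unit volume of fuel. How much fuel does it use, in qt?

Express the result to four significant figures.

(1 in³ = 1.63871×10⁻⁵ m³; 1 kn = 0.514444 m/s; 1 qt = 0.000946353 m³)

45.79 kn → 23.5564 m/s
d = v × t = 23.5564 × 26970 = 635316 m
0.1447 km/in³ → 8.83012×10⁶ m/m³
V = d / (distance per unit fuel) = 635316 / 8.83012×10⁶ = 0.0719487 m³
In qt: 0.0719487 / 0.000946353 = 76.0273 qt

76.03 qt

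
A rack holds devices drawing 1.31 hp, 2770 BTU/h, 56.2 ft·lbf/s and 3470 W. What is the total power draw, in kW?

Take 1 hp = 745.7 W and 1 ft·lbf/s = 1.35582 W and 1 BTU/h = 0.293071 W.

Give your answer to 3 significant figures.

5.33 kW

1.31 hp × 745.7 = 976.867 W
2770 BTU/h × 0.293071 = 811.807 W
56.2 ft·lbf/s × 1.35582 = 76.1971 W
3470 W (already W)
Total: 976.867 + 811.807 + 76.1971 + 3470 = 5334.87 W
In kW: 5334.87 / 1000 = 5.33487 kW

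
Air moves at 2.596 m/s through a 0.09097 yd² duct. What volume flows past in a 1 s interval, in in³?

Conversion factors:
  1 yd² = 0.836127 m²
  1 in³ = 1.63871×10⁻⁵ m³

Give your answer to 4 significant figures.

0.09097 yd² × 0.836127 → 0.0760625 m²
V = v × A × t = 2.596 m/s × 0.0760625 m² × 1 s = 0.197458 m³
0.197458 m³ ÷ (1.63871×10⁻⁵ m³/in³) = 12049.6 in³

1.205×10⁴ in³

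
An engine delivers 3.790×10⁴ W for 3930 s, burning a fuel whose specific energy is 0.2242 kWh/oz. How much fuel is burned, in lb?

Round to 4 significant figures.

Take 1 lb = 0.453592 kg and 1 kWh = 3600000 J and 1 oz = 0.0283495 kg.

11.53 lb

E = P × t = 37900 × 3930 = 1.48947×10⁸ J
0.2242 kWh/oz → 2.84703×10⁷ J/kg
m = E / e_s = 1.48947×10⁸ / 2.84703×10⁷ = 5.23166 kg
In lb: 5.23166 / 0.453592 = 11.5338 lb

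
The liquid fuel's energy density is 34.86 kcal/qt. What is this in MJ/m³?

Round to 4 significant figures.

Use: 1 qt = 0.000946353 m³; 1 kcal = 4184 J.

154.1 MJ/m³

34.86 kcal/qt × 4184 J/kcal ÷ 0.000946353 m³/qt = 1.54122×10⁸ J/m³
1.54122×10⁸ J/m³ ÷ 1000000 J/MJ = 154.122 MJ/m³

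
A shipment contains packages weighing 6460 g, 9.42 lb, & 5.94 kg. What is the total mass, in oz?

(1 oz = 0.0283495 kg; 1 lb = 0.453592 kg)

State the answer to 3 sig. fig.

588 oz

6460 g × 0.001 = 6.46 kg
9.42 lb × 0.453592 = 4.27284 kg
5.94 kg (already kg)
Total: 6.46 + 4.27284 + 5.94 = 16.6728 kg
In oz: 16.6728 / 0.0283495 = 588.116 oz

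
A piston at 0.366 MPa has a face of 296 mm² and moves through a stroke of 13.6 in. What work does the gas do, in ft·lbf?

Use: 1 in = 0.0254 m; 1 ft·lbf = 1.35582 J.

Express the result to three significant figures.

0.366 MPa → 366000 Pa
296 mm² → 2.96×10⁻⁴ m²
F = P × A = 366000 × 2.96×10⁻⁴ = 108.336 N
13.6 in → 0.34544 m
W = F × d = 108.336 × 0.34544 = 37.4236 J
In ft·lbf: 37.4236 / 1.35582 = 27.6022 ft·lbf

27.6 ft·lbf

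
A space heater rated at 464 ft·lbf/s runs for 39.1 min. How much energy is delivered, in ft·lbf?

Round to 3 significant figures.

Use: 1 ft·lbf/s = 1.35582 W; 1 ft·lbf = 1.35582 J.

464 ft·lbf/s × 1.35582 = 629.1 W
39.1 min × 60 = 2346 s
E = P × t = 629.1 W × 2346 s = 1.47587×10⁶ J
1.47587×10⁶ J ÷ (1.35582 J/ft·lbf) = 1.08854×10⁶ ft·lbf

1.09×10⁶ ft·lbf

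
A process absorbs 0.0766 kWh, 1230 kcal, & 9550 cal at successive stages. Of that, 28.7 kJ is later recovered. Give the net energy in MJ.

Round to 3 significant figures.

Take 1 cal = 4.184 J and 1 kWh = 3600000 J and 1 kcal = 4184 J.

0.0766 kWh × 3600000 → 275760 J
1230 kcal × 4184 → 5.14632×10⁶ J
9550 cal × 4.184 → 39957.2 J
28.7 kJ × 1000 → 28700 J
Net: 275760 + 5.14632×10⁶ + 39957.2 − 28700 = 5.43334×10⁶ J
In MJ: 5.43334×10⁶ / 1000000 = 5.43334 MJ

5.43 MJ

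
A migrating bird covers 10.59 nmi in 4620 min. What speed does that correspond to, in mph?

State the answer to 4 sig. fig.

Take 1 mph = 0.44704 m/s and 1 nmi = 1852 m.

0.1583 mph

10.59 nmi × 1852 → 19612.7 m
4620 min × 60 → 277200 s
v = d / t = 19612.7 m / 277200 s = 0.0707529 m/s
0.0707529 m/s ÷ (0.44704 m/s/mph) = 0.15827 mph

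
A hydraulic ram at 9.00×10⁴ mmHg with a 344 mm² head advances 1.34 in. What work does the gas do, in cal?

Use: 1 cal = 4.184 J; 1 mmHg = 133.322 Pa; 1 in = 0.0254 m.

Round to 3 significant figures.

33.6 cal

9.00×10⁴ mmHg → 1.1999×10⁷ Pa
344 mm² → 3.44×10⁻⁴ m²
F = P × A = 1.1999×10⁷ × 3.44×10⁻⁴ = 4127.66 N
1.34 in → 0.034036 m
W = F × d = 4127.66 × 0.034036 = 140.489 J
In cal: 140.489 / 4.184 = 33.5777 cal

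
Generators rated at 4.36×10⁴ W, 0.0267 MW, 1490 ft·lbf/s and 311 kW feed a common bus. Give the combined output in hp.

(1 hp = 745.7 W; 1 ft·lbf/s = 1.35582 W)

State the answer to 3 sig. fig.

4.36×10⁴ W (already W)
0.0267 MW × 1000000 = 26700 W
1490 ft·lbf/s × 1.35582 = 2020.17 W
311 kW × 1000 = 311000 W
Total: 43600 + 26700 + 2020.17 + 311000 = 383320 W
In hp: 383320 / 745.7 = 514.04 hp

514 hp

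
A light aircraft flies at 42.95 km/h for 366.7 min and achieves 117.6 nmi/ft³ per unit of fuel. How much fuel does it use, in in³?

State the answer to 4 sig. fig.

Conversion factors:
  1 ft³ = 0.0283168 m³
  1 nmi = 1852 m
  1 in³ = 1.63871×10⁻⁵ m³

2083 in³

42.95 km/h → 11.9306 m/s
366.7 min → 22002 s
d = v × t = 11.9306 × 22002 = 262497 m
117.6 nmi/ft³ → 7.69138×10⁶ m/m³
V = d / (distance per unit fuel) = 262497 / 7.69138×10⁶ = 0.0341287 m³
In in³: 0.0341287 / 1.63871×10⁻⁵ = 2082.66 in³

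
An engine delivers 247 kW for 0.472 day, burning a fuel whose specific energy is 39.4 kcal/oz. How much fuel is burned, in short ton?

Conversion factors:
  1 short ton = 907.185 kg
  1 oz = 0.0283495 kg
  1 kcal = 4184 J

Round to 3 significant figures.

1.91 short ton

247 kW → 247000 W
0.472 day → 40780.8 s
E = P × t = 247000 × 40780.8 = 1.00729×10¹⁰ J
39.4 kcal/oz → 5.8149×10⁶ J/kg
m = E / e_s = 1.00729×10¹⁰ / 5.8149×10⁶ = 1732.26 kg
In short ton: 1732.26 / 907.185 = 1.90949 short ton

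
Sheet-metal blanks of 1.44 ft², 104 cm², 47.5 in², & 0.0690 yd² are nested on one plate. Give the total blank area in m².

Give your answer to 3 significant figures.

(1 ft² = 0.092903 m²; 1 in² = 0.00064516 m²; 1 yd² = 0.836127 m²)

1.44 ft² × 0.092903 = 0.13378 m²
104 cm² × 0.0001 = 0.0104 m²
47.5 in² × 0.00064516 = 0.0306451 m²
0.0690 yd² × 0.836127 = 0.0576928 m²
Combined: 0.13378 + 0.0104 + 0.0306451 + 0.0576928 = 0.232518 m²

0.233 m²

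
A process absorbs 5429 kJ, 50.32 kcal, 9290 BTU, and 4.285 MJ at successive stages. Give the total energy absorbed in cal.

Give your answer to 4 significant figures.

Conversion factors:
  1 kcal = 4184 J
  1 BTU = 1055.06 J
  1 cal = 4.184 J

5429 kJ × 1000 → 5.429×10⁶ J
50.32 kcal × 4184 → 210539 J
9290 BTU × 1055.06 → 9.80151×10⁶ J
4.285 MJ × 1000000 → 4.285×10⁶ J
Sum: 5.429×10⁶ + 210539 + 9.80151×10⁶ + 4.285×10⁶ = 1.9726×10⁷ J
In cal: 1.9726×10⁷ / 4.184 = 4.71463×10⁶ cal

4.715×10⁶ cal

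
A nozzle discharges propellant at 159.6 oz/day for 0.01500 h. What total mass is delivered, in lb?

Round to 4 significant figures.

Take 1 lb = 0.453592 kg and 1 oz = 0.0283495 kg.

0.006234 lb

159.6 oz/day → 5.23678×10⁻⁵ kg/s
0.01500 h → 54 s
m = ṁ × t = 5.23678×10⁻⁵ × 54 = 0.00282786 kg
In lb: 0.00282786 / 0.453592 = 0.00623437 lb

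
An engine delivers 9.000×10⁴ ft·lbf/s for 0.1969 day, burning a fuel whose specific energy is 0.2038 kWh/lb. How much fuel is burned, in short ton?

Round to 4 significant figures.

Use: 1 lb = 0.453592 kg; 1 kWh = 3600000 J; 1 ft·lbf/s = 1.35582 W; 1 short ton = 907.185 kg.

9.000×10⁴ ft·lbf/s → 122024 W
0.1969 day → 17012.2 s
E = P × t = 122024 × 17012.2 = 2.0759×10⁹ J
0.2038 kWh/lb → 1.61749×10⁶ J/kg
m = E / e_s = 2.0759×10⁹ / 1.61749×10⁶ = 1283.41 kg
In short ton: 1283.41 / 907.185 = 1.41472 short ton

1.415 short ton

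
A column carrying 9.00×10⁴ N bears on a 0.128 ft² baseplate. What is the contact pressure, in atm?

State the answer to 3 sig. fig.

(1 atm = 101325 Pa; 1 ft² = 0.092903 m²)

74.7 atm

0.128 ft² × 0.092903 = 0.0118916 m²
P = F / A = 90000 N / 0.0118916 m² = 7.56837×10⁶ Pa
7.56837×10⁶ Pa ÷ (101325 Pa/atm) = 74.694 atm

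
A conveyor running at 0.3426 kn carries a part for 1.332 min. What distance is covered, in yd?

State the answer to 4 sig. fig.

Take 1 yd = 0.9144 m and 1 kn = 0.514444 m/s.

0.3426 kn × 0.514444 → 0.176249 m/s
1.332 min × 60 → 79.92 s
d = v × t = 0.176249 m/s × 79.92 s = 14.0858 m
14.0858 m ÷ (0.9144 m/yd) = 15.4044 yd

15.40 yd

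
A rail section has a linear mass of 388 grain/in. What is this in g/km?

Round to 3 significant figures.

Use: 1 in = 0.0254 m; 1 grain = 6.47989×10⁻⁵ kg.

388 grain/in × 6.47989×10⁻⁵ kg/grain ÷ 0.0254 m/in = 0.989841 kg/m
0.989841 kg/m ÷ 0.001 kg/g × 1000 m/km = 989841 g/km

9.90×10⁵ g/km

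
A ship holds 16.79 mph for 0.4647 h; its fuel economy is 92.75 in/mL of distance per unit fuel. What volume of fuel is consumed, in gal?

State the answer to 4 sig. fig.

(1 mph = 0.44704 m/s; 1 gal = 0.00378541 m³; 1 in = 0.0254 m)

1.408 gal

16.79 mph → 7.5058 m/s
0.4647 h → 1672.92 s
d = v × t = 7.5058 × 1672.92 = 12556.6 m
92.75 in/mL → 2.35585×10⁶ m/m³
V = d / (distance per unit fuel) = 12556.6 / 2.35585×10⁶ = 0.00532997 m³
In gal: 0.00532997 / 0.00378541 = 1.40803 gal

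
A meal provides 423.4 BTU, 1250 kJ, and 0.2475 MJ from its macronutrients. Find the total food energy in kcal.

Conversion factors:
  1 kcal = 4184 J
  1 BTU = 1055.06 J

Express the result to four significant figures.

464.7 kcal

423.4 BTU × 1055.06 → 446712 J
1250 kJ × 1000 → 1.25×10⁶ J
0.2475 MJ × 1000000 → 247500 J
Total: 446712 + 1.25×10⁶ + 247500 = 1.94421×10⁶ J
In kcal: 1.94421×10⁶ / 4184 = 464.677 kcal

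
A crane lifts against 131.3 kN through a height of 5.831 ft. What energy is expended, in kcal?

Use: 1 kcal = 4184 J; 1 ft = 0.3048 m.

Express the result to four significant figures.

55.77 kcal

131.3 kN × 1000 = 131300 N
5.831 ft × 0.3048 = 1.77729 m
W = F × d = 131300 N × 1.77729 m = 233358 J
233358 J ÷ (4184 J/kcal) = 55.7739 kcal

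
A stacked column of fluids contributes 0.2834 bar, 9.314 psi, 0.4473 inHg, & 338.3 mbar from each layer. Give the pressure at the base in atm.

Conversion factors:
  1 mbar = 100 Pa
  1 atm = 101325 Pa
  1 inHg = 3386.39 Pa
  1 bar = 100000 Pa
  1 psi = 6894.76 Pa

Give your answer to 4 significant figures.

0.2834 bar × 100000 = 28340 Pa
9.314 psi × 6894.76 = 64217.8 Pa
0.4473 inHg × 3386.39 = 1514.73 Pa
338.3 mbar × 100 = 33830 Pa
Combined: 28340 + 64217.8 + 1514.73 + 33830 = 127903 Pa
In atm: 127903 / 101325 = 1.2623 atm

1.262 atm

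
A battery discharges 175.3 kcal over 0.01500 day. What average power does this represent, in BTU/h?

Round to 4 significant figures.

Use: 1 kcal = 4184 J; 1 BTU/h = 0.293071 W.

175.3 kcal × 4184 → 733455 J
0.01500 day × 86400 → 1296 s
P = E / t = 733455 J / 1296 s = 565.938 W
565.938 W ÷ (0.293071 W/BTU/h) = 1931.06 BTU/h

1931 BTU/h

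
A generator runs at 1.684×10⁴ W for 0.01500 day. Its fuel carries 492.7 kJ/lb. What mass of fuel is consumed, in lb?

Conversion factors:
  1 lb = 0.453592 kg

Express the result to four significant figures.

44.30 lb

0.01500 day → 1296 s
E = P × t = 16840 × 1296 = 2.18246×10⁷ J
492.7 kJ/lb → 1.08622×10⁶ J/kg
m = E / e_s = 2.18246×10⁷ / 1.08622×10⁶ = 20.0922 kg
In lb: 20.0922 / 0.453592 = 44.2958 lb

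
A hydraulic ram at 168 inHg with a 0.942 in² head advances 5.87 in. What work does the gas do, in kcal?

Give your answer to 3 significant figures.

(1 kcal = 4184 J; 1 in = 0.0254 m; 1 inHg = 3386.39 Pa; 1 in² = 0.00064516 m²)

0.0123 kcal

168 inHg → 568914 Pa
0.942 in² → 6.07741×10⁻⁴ m²
F = P × A = 568914 × 6.07741×10⁻⁴ = 345.752 N
5.87 in → 0.149098 m
W = F × d = 345.752 × 0.149098 = 51.5509 J
In kcal: 51.5509 / 4184 = 0.012321 kcal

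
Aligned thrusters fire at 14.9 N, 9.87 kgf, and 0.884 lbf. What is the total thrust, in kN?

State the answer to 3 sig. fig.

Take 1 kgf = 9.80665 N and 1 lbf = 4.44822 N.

0.116 kN

14.9 N (already N)
9.87 kgf × 9.80665 → 96.7916 N
0.884 lbf × 4.44822 → 3.93223 N
Total: 14.9 + 96.7916 + 3.93223 = 115.624 N
In kN: 115.624 / 1000 = 0.115624 kN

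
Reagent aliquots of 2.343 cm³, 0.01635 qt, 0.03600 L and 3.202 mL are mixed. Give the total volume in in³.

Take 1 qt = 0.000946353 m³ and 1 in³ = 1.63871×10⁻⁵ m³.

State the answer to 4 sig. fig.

2.343 cm³ × 10⁻⁶ = 2.343×10⁻⁶ m³
0.01635 qt × 0.000946353 = 1.54729×10⁻⁵ m³
0.03600 L × 0.001 = 3.6×10⁻⁵ m³
3.202 mL × 10⁻⁶ = 3.202×10⁻⁶ m³
Combined: 2.343×10⁻⁶ + 1.54729×10⁻⁵ + 3.6×10⁻⁵ + 3.202×10⁻⁶ = 5.70179×10⁻⁵ m³
In in³: 5.70179×10⁻⁵ / 1.63871×10⁻⁵ = 3.47944 in³

3.479 in³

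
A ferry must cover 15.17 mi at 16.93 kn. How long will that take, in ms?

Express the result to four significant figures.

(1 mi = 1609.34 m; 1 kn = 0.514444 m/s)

15.17 mi × 1609.34 = 24413.7 m
16.93 kn × 0.514444 = 8.70954 m/s
t = d / v = 24413.7 m / 8.70954 m/s = 2803.1 s
2803.1 s ÷ (0.001 s/ms) = 2.8031×10⁶ ms

2.803×10⁶ ms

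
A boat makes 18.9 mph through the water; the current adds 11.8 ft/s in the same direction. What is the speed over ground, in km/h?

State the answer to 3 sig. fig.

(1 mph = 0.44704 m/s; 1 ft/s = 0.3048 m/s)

18.9 mph × 0.44704 = 8.44906 m/s
11.8 ft/s × 0.3048 = 3.59664 m/s
Sum: 8.44906 + 3.59664 = 12.0457 m/s
In km/h: 12.0457 / (1/3.6) = 43.3645 km/h

43.4 km/h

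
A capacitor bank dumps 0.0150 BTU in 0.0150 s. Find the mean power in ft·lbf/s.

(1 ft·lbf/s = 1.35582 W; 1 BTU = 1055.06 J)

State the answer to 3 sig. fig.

778 ft·lbf/s

0.0150 BTU × 1055.06 = 15.8259 J
P = E / t = 15.8259 J / 0.015 s = 1055.06 W
1055.06 W ÷ (1.35582 W/ft·lbf/s) = 778.171 ft·lbf/s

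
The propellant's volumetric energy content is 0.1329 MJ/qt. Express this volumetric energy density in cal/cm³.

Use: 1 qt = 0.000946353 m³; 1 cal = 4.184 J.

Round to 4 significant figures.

0.1329 MJ/qt × 1000000 J/MJ ÷ 0.000946353 m³/qt = 1.40434×10⁸ J/m³
1.40434×10⁸ J/m³ ÷ 4.184 J/cal × 10⁻⁶ m³/cm³ = 33.5645 cal/cm³

33.56 cal/cm³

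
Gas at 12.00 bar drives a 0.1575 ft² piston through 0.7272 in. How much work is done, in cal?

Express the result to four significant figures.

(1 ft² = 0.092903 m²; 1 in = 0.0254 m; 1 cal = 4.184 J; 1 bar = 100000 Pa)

77.52 cal

12.00 bar → 1.2×10⁶ Pa
0.1575 ft² → 0.0146322 m²
F = P × A = 1.2×10⁶ × 0.0146322 = 17558.6 N
0.7272 in → 0.0184709 m
W = F × d = 17558.6 × 0.0184709 = 324.323 J
In cal: 324.323 / 4.184 = 77.5151 cal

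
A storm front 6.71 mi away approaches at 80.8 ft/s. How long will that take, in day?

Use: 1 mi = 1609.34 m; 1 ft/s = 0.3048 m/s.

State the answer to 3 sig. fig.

6.71 mi × 1609.34 → 10798.7 m
80.8 ft/s × 0.3048 → 24.6278 m/s
t = d / v = 10798.7 m / 24.6278 m/s = 438.476 s
438.476 s ÷ (86400 s/day) = 0.00507495 day

0.00507 day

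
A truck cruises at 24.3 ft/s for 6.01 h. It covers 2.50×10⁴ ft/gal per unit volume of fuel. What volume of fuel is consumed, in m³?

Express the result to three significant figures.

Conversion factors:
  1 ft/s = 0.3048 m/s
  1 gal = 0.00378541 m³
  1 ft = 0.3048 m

0.0796 m³

24.3 ft/s → 7.40664 m/s
6.01 h → 21636 s
d = v × t = 7.40664 × 21636 = 160250 m
2.50×10⁴ ft/gal → 2.01299×10⁶ m/m³
V = d / (distance per unit fuel) = 160250 / 2.01299×10⁶ = 0.0796079 m³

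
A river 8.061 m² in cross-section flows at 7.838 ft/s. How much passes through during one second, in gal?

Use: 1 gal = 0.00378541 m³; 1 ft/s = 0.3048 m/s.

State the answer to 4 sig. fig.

7.838 ft/s × 0.3048 = 2.38902 m/s
V = v × A × t = 2.38902 m/s × 8.061 m² × 1 s = 19.2579 m³
19.2579 m³ ÷ (0.00378541 m³/gal) = 5087.4 gal

5087 gal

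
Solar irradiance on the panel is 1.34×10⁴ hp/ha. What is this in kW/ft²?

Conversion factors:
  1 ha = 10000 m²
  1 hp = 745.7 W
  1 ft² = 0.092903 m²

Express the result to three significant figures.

1.34×10⁴ hp/ha × 745.7 W/hp ÷ 10000 m²/ha = 999.238 W/m²
999.238 W/m² ÷ 1000 W/kW × 0.092903 m²/ft² = 0.0928322 kW/ft²

0.0928 kW/ft²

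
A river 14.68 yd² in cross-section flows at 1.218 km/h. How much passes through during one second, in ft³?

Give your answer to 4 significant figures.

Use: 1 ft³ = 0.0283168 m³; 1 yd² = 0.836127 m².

146.7 ft³

1.218 km/h × (1/3.6) → 0.338333 m/s
14.68 yd² × 0.836127 → 12.2743 m²
V = v × A × t = 0.338333 m/s × 12.2743 m² × 1 s = 4.1528 m³
4.1528 m³ ÷ (0.0283168 m³/ft³) = 146.655 ft³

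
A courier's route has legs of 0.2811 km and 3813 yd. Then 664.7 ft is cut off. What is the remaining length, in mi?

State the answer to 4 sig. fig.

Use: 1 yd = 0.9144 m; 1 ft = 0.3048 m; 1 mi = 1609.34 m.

0.2811 km × 1000 → 281.1 m
3813 yd × 0.9144 → 3486.61 m
664.7 ft × 0.3048 → 202.601 m
Net: 281.1 + 3486.61 − 202.601 = 3565.11 m
In mi: 3565.11 / 1609.34 = 2.21526 mi

2.215 mi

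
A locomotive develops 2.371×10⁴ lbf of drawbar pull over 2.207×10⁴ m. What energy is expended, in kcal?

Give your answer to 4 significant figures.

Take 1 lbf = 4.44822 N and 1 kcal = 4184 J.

2.371×10⁴ lbf × 4.44822 = 105467 N
W = F × d = 105467 N × 22070 m = 2.32766×10⁹ J
2.32766×10⁹ J ÷ (4184 J/kcal) = 556324 kcal

5.563×10⁵ kcal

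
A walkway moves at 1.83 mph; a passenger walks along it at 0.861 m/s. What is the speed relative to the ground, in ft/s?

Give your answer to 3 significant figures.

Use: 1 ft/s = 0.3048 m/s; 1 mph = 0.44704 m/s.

1.83 mph × 0.44704 = 0.818083 m/s
0.861 m/s (already m/s)
Sum: 0.818083 + 0.861 = 1.67908 m/s
In ft/s: 1.67908 / 0.3048 = 5.50879 ft/s

5.51 ft/s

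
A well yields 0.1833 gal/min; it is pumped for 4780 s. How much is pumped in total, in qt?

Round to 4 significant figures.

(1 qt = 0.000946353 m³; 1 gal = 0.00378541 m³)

0.1833 gal/min → 1.15644×10⁻⁵ m³/s
V = Q × t = 1.15644×10⁻⁵ × 4780 = 0.0552778 m³
In qt: 0.0552778 / 0.000946353 = 58.4114 qt

58.41 qt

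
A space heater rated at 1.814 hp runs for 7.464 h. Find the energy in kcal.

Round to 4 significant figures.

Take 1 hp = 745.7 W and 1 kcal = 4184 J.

1.814 hp × 745.7 = 1352.7 W
7.464 h × 3600 = 26870.4 s
E = P × t = 1352.7 W × 26870.4 s = 3.63476×10⁷ J
3.63476×10⁷ J ÷ (4184 J/kcal) = 8687.28 kcal

8687 kcal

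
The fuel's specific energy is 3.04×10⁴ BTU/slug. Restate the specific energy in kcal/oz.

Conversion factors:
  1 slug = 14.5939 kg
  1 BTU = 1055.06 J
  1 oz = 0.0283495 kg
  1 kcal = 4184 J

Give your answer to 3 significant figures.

14.9 kcal/oz

3.04×10⁴ BTU/slug × 1055.06 J/BTU ÷ 14.5939 kg/slug = 2.19776×10⁶ J/kg
2.19776×10⁶ J/kg ÷ 4184 J/kcal × 0.0283495 kg/oz = 14.8913 kcal/oz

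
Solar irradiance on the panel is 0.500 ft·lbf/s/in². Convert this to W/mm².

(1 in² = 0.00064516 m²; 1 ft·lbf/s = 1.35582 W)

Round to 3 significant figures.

0.500 ft·lbf/s/in² × 1.35582 W/ft·lbf/s ÷ 0.00064516 m²/in² = 1050.76 W/m²
1050.76 W/m² × 10⁻⁶ m²/mm² = 0.00105076 W/mm²

0.00105 W/mm²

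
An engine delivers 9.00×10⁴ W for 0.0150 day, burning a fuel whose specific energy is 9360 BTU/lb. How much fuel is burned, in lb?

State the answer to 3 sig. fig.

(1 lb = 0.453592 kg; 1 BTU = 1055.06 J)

0.0150 day → 1296 s
E = P × t = 90000 × 1296 = 1.1664×10⁸ J
9360 BTU/lb → 2.17715×10⁷ J/kg
m = E / e_s = 1.1664×10⁸ / 2.17715×10⁷ = 5.35746 kg
In lb: 5.35746 / 0.453592 = 11.8112 lb

11.8 lb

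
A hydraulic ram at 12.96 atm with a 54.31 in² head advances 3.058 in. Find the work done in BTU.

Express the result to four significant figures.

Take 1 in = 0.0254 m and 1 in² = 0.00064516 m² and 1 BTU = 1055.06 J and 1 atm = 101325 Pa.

12.96 atm → 1.31317×10⁶ Pa
54.31 in² → 0.0350386 m²
F = P × A = 1.31317×10⁶ × 0.0350386 = 46011.6 N
3.058 in → 0.0776732 m
W = F × d = 46011.6 × 0.0776732 = 3573.87 J
In BTU: 3573.87 / 1055.06 = 3.38736 BTU

3.387 BTU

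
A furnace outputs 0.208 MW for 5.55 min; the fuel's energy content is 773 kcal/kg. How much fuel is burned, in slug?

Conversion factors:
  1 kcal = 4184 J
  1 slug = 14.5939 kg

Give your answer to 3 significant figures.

0.208 MW → 208000 W
5.55 min → 333 s
E = P × t = 208000 × 333 = 6.9264×10⁷ J
773 kcal/kg → 3.23423×10⁶ J/kg
m = E / e_s = 6.9264×10⁷ / 3.23423×10⁶ = 21.4159 kg
In slug: 21.4159 / 14.5939 = 1.46746 slug

1.47 slug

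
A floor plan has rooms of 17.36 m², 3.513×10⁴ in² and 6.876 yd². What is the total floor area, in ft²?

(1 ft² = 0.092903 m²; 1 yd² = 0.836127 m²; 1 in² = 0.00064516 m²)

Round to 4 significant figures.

17.36 m² (already m²)
3.513×10⁴ in² × 0.00064516 = 22.6645 m²
6.876 yd² × 0.836127 = 5.74921 m²
Sum: 17.36 + 22.6645 + 5.74921 = 45.7737 m²
In ft²: 45.7737 / 0.092903 = 492.704 ft²

492.7 ft²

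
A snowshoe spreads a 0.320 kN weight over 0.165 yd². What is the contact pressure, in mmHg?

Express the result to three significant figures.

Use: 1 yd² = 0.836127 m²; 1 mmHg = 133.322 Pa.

0.320 kN × 1000 → 320 N
0.165 yd² × 0.836127 → 0.137961 m²
P = F / A = 320 N / 0.137961 m² = 2319.5 Pa
2319.5 Pa ÷ (133.322 Pa/mmHg) = 17.3977 mmHg

17.4 mmHg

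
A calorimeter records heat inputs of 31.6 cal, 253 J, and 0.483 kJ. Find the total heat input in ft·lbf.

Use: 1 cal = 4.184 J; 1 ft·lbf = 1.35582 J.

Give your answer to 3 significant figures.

640 ft·lbf

31.6 cal × 4.184 = 132.214 J
253 J (already J)
0.483 kJ × 1000 = 483 J
Sum: 132.214 + 253 + 483 = 868.214 J
In ft·lbf: 868.214 / 1.35582 = 640.361 ft·lbf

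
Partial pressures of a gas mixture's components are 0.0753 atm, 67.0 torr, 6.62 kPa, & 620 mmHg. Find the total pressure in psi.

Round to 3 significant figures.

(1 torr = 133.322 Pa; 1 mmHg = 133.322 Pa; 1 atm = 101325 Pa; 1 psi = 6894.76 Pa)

15.4 psi

0.0753 atm × 101325 = 7629.77 Pa
67.0 torr × 133.322 = 8932.57 Pa
6.62 kPa × 1000 = 6620 Pa
620 mmHg × 133.322 = 82659.6 Pa
Combined: 7629.77 + 8932.57 + 6620 + 82659.6 = 105842 Pa
In psi: 105842 / 6894.76 = 15.3511 psi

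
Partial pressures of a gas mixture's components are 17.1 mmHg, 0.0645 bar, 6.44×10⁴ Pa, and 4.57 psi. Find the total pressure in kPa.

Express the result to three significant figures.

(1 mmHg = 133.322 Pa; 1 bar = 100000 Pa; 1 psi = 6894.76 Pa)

17.1 mmHg × 133.322 = 2279.81 Pa
0.0645 bar × 100000 = 6450 Pa
6.44×10⁴ Pa (already Pa)
4.57 psi × 6894.76 = 31509.1 Pa
Sum: 2279.81 + 6450 + 64400 + 31509.1 = 104639 Pa
In kPa: 104639 / 1000 = 104.639 kPa

105 kPa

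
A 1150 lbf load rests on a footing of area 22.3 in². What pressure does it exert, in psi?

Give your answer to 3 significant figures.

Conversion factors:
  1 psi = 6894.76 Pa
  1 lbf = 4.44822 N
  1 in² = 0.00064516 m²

51.6 psi

1150 lbf × 4.44822 → 5115.45 N
22.3 in² × 0.00064516 → 0.0143871 m²
P = F / A = 5115.45 N / 0.0143871 m² = 355558 Pa
355558 Pa ÷ (6894.76 Pa/psi) = 51.5693 psi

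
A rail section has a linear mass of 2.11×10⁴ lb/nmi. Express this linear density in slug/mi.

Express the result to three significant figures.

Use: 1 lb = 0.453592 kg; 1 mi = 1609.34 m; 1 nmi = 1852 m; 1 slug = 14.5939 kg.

570 slug/mi

2.11×10⁴ lb/nmi × 0.453592 kg/lb ÷ 1852 m/nmi = 5.16781 kg/m
5.16781 kg/m ÷ 14.5939 kg/slug × 1609.34 m/mi = 569.879 slug/mi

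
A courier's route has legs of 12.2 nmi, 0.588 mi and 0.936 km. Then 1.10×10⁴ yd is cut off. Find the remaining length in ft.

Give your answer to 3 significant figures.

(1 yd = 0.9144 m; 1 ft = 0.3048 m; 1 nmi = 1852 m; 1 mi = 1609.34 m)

4.73×10⁴ ft

12.2 nmi × 1852 = 22594.4 m
0.588 mi × 1609.34 = 946.292 m
0.936 km × 1000 = 936 m
1.10×10⁴ yd × 0.9144 = 10058.4 m
Net: 22594.4 + 946.292 + 936 − 10058.4 = 14418.3 m
In ft: 14418.3 / 0.3048 = 47304.1 ft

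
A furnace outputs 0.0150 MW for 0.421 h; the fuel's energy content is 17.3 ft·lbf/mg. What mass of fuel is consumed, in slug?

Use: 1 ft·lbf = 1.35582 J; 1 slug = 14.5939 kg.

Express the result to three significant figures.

0.0664 slug

0.0150 MW → 15000 W
0.421 h → 1515.6 s
E = P × t = 15000 × 1515.6 = 2.2734×10⁷ J
17.3 ft·lbf/mg → 2.34557×10⁷ J/kg
m = E / e_s = 2.2734×10⁷ / 2.34557×10⁷ = 0.969231 kg
In slug: 0.969231 / 14.5939 = 0.0664134 slug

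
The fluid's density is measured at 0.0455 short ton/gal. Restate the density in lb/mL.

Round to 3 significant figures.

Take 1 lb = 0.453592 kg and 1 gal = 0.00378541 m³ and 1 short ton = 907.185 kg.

0.0455 short ton/gal × 907.185 kg/short ton ÷ 0.00378541 m³/gal = 10904.2 kg/m³
10904.2 kg/m³ ÷ 0.453592 kg/lb × 10⁻⁶ m³/mL = 0.0240397 lb/mL

0.0240 lb/mL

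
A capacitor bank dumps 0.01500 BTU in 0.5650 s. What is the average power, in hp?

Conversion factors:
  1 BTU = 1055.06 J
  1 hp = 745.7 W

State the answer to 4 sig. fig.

0.01500 BTU × 1055.06 = 15.8259 J
P = E / t = 15.8259 J / 0.565 s = 28.0104 W
28.0104 W ÷ (745.7 W/hp) = 0.0375626 hp

0.03756 hp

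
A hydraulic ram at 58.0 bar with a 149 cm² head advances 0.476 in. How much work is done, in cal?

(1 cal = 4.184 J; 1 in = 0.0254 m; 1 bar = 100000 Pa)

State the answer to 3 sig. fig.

250 cal

58.0 bar → 5.8×10⁶ Pa
149 cm² → 0.0149 m²
F = P × A = 5.8×10⁶ × 0.0149 = 86420 N
0.476 in → 0.0120904 m
W = F × d = 86420 × 0.0120904 = 1044.85 J
In cal: 1044.85 / 4.184 = 249.725 cal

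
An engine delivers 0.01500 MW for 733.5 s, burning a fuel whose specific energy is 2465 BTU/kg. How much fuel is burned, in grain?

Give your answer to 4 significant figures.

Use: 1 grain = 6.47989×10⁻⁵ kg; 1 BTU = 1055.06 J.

0.01500 MW → 15000 W
E = P × t = 15000 × 733.5 = 1.10025×10⁷ J
2465 BTU/kg → 2.60072×10⁶ J/kg
m = E / e_s = 1.10025×10⁷ / 2.60072×10⁶ = 4.23056 kg
In grain: 4.23056 / 6.47989×10⁻⁵ = 65287.5 grain

6.529×10⁴ grain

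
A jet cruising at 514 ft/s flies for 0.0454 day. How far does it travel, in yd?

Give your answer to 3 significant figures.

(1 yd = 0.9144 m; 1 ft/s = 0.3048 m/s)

514 ft/s × 0.3048 → 156.667 m/s
0.0454 day × 86400 → 3922.56 s
d = v × t = 156.667 m/s × 3922.56 s = 614536 m
614536 m ÷ (0.9144 m/yd) = 672065 yd

6.72×10⁵ yd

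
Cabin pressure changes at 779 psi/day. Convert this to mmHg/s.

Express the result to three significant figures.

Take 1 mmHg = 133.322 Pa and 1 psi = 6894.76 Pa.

779 psi/day × 6894.76 Pa/psi ÷ 86400 s/day = 62.1646 Pa/s
62.1646 Pa/s ÷ 133.322 Pa/mmHg = 0.466274 mmHg/s

0.466 mmHg/s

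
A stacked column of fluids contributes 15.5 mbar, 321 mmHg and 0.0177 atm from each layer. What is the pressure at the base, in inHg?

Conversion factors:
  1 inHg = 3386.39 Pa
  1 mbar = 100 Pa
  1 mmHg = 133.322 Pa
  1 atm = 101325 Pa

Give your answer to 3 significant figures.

15.5 mbar × 100 → 1550 Pa
321 mmHg × 133.322 → 42796.4 Pa
0.0177 atm × 101325 → 1793.45 Pa
Sum: 1550 + 42796.4 + 1793.45 = 46139.8 Pa
In inHg: 46139.8 / 3386.39 = 13.6251 inHg

13.6 inHg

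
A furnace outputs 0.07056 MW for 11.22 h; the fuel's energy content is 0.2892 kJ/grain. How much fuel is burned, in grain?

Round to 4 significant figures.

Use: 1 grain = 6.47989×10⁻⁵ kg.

9.855×10⁶ grain

0.07056 MW → 70560 W
11.22 h → 40392 s
E = P × t = 70560 × 40392 = 2.85006×10⁹ J
0.2892 kJ/grain → 4.46304×10⁶ J/kg
m = E / e_s = 2.85006×10⁹ / 4.46304×10⁶ = 638.592 kg
In grain: 638.592 / 6.47989×10⁻⁵ = 9.85498×10⁶ grain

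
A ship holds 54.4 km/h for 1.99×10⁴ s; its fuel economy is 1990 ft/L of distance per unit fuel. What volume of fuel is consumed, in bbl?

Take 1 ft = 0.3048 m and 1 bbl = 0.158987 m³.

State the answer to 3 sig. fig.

3.12 bbl

54.4 km/h → 15.1111 m/s
d = v × t = 15.1111 × 19900 = 300711 m
1990 ft/L → 606552 m/m³
V = d / (distance per unit fuel) = 300711 / 606552 = 0.495771 m³
In bbl: 0.495771 / 0.158987 = 3.11831 bbl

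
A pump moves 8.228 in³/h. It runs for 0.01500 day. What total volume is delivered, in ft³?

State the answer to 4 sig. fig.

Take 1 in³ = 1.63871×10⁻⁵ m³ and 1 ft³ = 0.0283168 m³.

8.228 in³/h → 3.74536×10⁻⁸ m³/s
0.01500 day → 1296 s
V = Q × t = 3.74536×10⁻⁸ × 1296 = 4.85399×10⁻⁵ m³
In ft³: 4.85399×10⁻⁵ / 0.0283168 = 0.00171417 ft³

0.001714 ft³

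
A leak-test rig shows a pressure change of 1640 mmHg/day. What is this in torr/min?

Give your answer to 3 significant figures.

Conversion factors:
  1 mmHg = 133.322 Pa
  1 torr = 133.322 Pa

1.14 torr/min

1640 mmHg/day × 133.322 Pa/mmHg ÷ 86400 s/day = 2.53065 Pa/s
2.53065 Pa/s ÷ 133.322 Pa/torr × 60 s/min = 1.13889 torr/min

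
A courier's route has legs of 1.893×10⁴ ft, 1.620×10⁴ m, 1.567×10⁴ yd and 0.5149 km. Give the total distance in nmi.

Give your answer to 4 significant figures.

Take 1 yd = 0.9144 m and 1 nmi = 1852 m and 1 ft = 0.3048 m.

19.88 nmi

1.893×10⁴ ft × 0.3048 = 5769.86 m
1.620×10⁴ m (already m)
1.567×10⁴ yd × 0.9144 = 14328.6 m
0.5149 km × 1000 = 514.9 m
Total: 5769.86 + 16200 + 14328.6 + 514.9 = 36813.4 m
In nmi: 36813.4 / 1852 = 19.8776 nmi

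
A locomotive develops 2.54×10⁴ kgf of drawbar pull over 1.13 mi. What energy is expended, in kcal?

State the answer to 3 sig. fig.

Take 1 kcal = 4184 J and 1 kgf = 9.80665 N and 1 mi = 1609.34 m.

1.08×10⁵ kcal

2.54×10⁴ kgf × 9.80665 → 249089 N
1.13 mi × 1609.34 → 1818.55 m
W = F × d = 249089 N × 1818.55 m = 4.52981×10⁸ J
4.52981×10⁸ J ÷ (4184 J/kcal) = 108265 kcal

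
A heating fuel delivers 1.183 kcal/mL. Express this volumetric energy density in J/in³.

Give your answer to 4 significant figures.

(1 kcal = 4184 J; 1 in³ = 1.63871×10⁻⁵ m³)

8.111×10⁴ J/in³

1.183 kcal/mL × 4184 J/kcal ÷ 10⁻⁶ m³/mL = 4.94967×10⁹ J/m³
4.94967×10⁹ J/m³ × 1.63871×10⁻⁵ m³/in³ = 81110.7 J/in³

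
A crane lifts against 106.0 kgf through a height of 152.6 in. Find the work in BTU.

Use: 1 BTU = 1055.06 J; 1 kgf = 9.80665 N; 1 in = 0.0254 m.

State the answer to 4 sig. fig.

3.819 BTU

106.0 kgf × 9.80665 = 1039.5 N
152.6 in × 0.0254 = 3.87604 m
W = F × d = 1039.5 N × 3.87604 m = 4029.14 J
4029.14 J ÷ (1055.06 J/BTU) = 3.81887 BTU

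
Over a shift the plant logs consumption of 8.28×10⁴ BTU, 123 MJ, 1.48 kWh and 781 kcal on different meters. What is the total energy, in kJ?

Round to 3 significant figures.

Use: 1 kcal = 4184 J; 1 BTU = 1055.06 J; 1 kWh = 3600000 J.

8.28×10⁴ BTU × 1055.06 = 8.7359×10⁷ J
123 MJ × 1000000 = 1.23×10⁸ J
1.48 kWh × 3600000 = 5.328×10⁶ J
781 kcal × 4184 = 3.2677×10⁶ J
Combined: 8.7359×10⁷ + 1.23×10⁸ + 5.328×10⁶ + 3.2677×10⁶ = 2.18955×10⁸ J
In kJ: 2.18955×10⁸ / 1000 = 218955 kJ

2.19×10⁵ kJ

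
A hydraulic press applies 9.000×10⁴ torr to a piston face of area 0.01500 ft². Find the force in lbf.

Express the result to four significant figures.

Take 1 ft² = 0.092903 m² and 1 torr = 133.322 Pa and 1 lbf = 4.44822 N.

9.000×10⁴ torr × 133.322 → 1.1999×10⁷ Pa
0.01500 ft² × 0.092903 → 0.00139354 m²
F = P × A = 1.1999×10⁷ Pa × 0.00139354 m² = 16721.1 N
16721.1 N ÷ (4.44822 N/lbf) = 3759.05 lbf

3759 lbf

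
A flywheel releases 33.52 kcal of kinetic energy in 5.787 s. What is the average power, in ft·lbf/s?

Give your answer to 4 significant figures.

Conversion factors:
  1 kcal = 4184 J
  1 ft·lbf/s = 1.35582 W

1.787×10⁴ ft·lbf/s

33.52 kcal × 4184 = 140248 J
P = E / t = 140248 J / 5.787 s = 24235 W
24235 W ÷ (1.35582 W/ft·lbf/s) = 17874.8 ft·lbf/s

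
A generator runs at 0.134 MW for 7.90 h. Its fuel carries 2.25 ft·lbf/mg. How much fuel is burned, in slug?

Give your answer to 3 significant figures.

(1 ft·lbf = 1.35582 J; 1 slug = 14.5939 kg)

0.134 MW → 134000 W
7.90 h → 28440 s
E = P × t = 134000 × 28440 = 3.81096×10⁹ J
2.25 ft·lbf/mg → 3.0506×10⁶ J/kg
m = E / e_s = 3.81096×10⁹ / 3.0506×10⁶ = 1249.25 kg
In slug: 1249.25 / 14.5939 = 85.6008 slug

85.6 slug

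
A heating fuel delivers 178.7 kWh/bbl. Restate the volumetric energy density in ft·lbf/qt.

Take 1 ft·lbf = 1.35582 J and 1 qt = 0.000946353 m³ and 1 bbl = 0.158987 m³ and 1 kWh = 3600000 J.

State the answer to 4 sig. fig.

2.824×10⁶ ft·lbf/qt

178.7 kWh/bbl × 3600000 J/kWh ÷ 0.158987 m³/bbl = 4.04637×10⁹ J/m³
4.04637×10⁹ J/m³ ÷ 1.35582 J/ft·lbf × 0.000946353 m³/qt = 2.82434×10⁶ ft·lbf/qt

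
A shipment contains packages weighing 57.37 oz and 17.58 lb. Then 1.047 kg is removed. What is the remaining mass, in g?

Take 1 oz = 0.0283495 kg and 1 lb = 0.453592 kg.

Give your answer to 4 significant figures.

57.37 oz × 0.0283495 = 1.62641 kg
17.58 lb × 0.453592 = 7.97415 kg
1.047 kg (already kg)
Result: 1.62641 + 7.97415 − 1.047 = 8.55356 kg
In g: 8.55356 / 0.001 = 8553.56 g

8554 g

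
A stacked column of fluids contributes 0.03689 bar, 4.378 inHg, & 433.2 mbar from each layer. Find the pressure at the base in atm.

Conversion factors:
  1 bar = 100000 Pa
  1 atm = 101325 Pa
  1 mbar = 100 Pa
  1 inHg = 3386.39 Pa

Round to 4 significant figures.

0.6103 atm

0.03689 bar × 100000 = 3689 Pa
4.378 inHg × 3386.39 = 14825.6 Pa
433.2 mbar × 100 = 43320 Pa
Sum: 3689 + 14825.6 + 43320 = 61834.6 Pa
In atm: 61834.6 / 101325 = 0.61026 atm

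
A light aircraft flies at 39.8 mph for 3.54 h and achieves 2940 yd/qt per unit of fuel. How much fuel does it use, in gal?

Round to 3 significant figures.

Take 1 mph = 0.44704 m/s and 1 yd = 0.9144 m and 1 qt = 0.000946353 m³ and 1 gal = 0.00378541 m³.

39.8 mph → 17.7922 m/s
3.54 h → 12744 s
d = v × t = 17.7922 × 12744 = 226744 m
2940 yd/qt → 2.84073×10⁶ m/m³
V = d / (distance per unit fuel) = 226744 / 2.84073×10⁶ = 0.0798189 m³
In gal: 0.0798189 / 0.00378541 = 21.0859 gal

21.1 gal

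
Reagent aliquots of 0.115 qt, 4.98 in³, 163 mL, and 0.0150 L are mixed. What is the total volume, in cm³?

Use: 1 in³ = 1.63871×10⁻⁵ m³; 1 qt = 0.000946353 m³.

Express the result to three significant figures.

0.115 qt × 0.000946353 = 1.08831×10⁻⁴ m³
4.98 in³ × 1.63871×10⁻⁵ = 8.16078×10⁻⁵ m³
163 mL × 10⁻⁶ = 1.63×10⁻⁴ m³
0.0150 L × 0.001 = 1.5×10⁻⁵ m³
Combined: 1.08831×10⁻⁴ + 8.16078×10⁻⁵ + 1.63×10⁻⁴ + 1.5×10⁻⁵ = 3.68439×10⁻⁴ m³
In cm³: 3.68439×10⁻⁴ / 10⁻⁶ = 368.439 cm³

368 cm³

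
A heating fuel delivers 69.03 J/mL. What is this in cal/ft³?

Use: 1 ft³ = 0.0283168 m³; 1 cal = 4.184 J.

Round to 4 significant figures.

69.03 J/mL ÷ 10⁻⁶ m³/mL = 6.903×10⁷ J/m³
6.903×10⁷ J/m³ ÷ 4.184 J/cal × 0.0283168 m³/ft³ = 467187 cal/ft³

4.672×10⁵ cal/ft³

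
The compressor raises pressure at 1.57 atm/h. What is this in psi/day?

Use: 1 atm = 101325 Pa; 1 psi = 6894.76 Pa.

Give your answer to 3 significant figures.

554 psi/day

1.57 atm/h × 101325 Pa/atm ÷ 3600 s/h = 44.189 Pa/s
44.189 Pa/s ÷ 6894.76 Pa/psi × 86400 s/day = 553.744 psi/day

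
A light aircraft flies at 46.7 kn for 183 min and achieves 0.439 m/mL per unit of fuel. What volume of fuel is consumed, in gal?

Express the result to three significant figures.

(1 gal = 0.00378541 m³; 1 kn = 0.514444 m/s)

46.7 kn → 24.0245 m/s
183 min → 10980 s
d = v × t = 24.0245 × 10980 = 263789 m
0.439 m/mL → 439000 m/m³
V = d / (distance per unit fuel) = 263789 / 439000 = 0.600886 m³
In gal: 0.600886 / 0.00378541 = 158.737 gal

159 gal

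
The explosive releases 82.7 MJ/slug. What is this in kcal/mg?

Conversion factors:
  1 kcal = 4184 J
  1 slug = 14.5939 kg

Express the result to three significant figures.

82.7 MJ/slug × 1000000 J/MJ ÷ 14.5939 kg/slug = 5.66675×10⁶ J/kg
5.66675×10⁶ J/kg ÷ 4184 J/kcal × 10⁻⁶ kg/mg = 0.00135439 kcal/mg

0.00135 kcal/mg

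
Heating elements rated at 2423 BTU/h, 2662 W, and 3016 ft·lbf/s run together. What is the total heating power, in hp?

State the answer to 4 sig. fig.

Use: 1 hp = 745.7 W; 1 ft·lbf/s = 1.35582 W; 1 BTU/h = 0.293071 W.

10.01 hp

2423 BTU/h × 0.293071 = 710.111 W
2662 W (already W)
3016 ft·lbf/s × 1.35582 = 4089.15 W
Sum: 710.111 + 2662 + 4089.15 = 7461.26 W
In hp: 7461.26 / 745.7 = 10.0057 hp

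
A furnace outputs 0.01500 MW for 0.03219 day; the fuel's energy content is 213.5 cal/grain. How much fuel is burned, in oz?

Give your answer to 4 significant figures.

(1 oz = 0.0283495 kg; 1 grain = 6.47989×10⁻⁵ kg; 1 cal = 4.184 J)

0.01500 MW → 15000 W
0.03219 day → 2781.22 s
E = P × t = 15000 × 2781.22 = 4.17183×10⁷ J
213.5 cal/grain → 1.37855×10⁷ J/kg
m = E / e_s = 4.17183×10⁷ / 1.37855×10⁷ = 3.02624 kg
In oz: 3.02624 / 0.0283495 = 106.748 oz

106.7 oz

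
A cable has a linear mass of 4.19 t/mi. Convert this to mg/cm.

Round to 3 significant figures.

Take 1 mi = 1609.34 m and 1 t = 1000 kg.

2.60×10⁴ mg/cm

4.19 t/mi × 1000 kg/t ÷ 1609.34 m/mi = 2.60355 kg/m
2.60355 kg/m ÷ 10⁻⁶ kg/mg × 0.01 m/cm = 26035.5 mg/cm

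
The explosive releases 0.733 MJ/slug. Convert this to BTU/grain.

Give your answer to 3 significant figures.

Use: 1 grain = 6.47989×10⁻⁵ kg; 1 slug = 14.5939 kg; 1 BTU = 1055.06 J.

0.733 MJ/slug × 1000000 J/MJ ÷ 14.5939 kg/slug = 50226.5 J/kg
50226.5 J/kg ÷ 1055.06 J/BTU × 6.47989×10⁻⁵ kg/grain = 0.00308477 BTU/grain

0.00308 BTU/grain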